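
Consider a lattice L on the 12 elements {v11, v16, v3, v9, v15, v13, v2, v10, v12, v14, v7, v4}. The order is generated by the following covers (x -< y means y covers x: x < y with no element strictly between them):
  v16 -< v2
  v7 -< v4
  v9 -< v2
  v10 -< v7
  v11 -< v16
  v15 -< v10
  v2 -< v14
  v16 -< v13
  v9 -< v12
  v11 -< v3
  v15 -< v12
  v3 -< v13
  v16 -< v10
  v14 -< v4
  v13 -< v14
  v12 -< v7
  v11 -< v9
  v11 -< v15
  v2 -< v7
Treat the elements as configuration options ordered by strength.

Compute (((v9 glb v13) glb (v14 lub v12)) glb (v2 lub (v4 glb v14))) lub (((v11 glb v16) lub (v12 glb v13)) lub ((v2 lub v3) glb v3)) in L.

v3

v9 ∧ v13 = v11
v14 ∨ v12 = v4
v11 ∧ v4 = v11
v4 ∧ v14 = v14
v2 ∨ v14 = v14
v11 ∧ v14 = v11
v11 ∧ v16 = v11
v12 ∧ v13 = v11
v11 ∨ v11 = v11
v2 ∨ v3 = v14
v14 ∧ v3 = v3
v11 ∨ v3 = v3
v11 ∨ v3 = v3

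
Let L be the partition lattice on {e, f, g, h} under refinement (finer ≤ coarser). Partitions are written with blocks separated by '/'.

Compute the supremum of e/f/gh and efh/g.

efgh

Common upper bounds of {e/f/gh, efh/g}: efgh.
The least among these is efgh.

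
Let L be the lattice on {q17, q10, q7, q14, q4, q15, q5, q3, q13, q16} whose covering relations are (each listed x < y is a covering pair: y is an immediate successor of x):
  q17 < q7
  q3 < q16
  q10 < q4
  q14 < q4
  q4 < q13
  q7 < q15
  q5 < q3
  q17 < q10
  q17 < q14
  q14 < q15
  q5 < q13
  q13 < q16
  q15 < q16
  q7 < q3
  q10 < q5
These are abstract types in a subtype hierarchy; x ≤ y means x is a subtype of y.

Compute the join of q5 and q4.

q13

Common upper bounds of {q5, q4}: q13, q16.
The least among these is q13.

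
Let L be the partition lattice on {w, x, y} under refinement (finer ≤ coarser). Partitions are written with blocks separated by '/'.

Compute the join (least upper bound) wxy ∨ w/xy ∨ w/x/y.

wxy

Common upper bounds of {wxy, w/xy, w/x/y}: wxy.
The least among these is wxy.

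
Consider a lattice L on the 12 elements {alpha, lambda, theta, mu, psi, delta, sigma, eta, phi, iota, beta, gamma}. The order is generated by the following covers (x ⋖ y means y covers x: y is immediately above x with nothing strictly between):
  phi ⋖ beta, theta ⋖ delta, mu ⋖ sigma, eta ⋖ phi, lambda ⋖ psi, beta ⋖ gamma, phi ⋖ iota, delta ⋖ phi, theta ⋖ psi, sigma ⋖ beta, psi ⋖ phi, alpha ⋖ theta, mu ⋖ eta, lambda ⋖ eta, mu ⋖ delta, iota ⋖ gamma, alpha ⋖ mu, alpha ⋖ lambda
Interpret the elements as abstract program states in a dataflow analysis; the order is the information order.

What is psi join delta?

phi

Common upper bounds of {psi, delta}: beta, gamma, iota, phi.
The least among these is phi.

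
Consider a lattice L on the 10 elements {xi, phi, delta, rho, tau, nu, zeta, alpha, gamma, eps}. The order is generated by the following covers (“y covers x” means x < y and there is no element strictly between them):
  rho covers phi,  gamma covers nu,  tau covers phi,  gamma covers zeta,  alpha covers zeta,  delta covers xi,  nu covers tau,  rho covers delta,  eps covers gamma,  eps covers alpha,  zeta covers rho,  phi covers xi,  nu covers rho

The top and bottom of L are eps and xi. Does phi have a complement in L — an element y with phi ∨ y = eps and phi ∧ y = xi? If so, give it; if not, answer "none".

none

For every candidate y, either phi ∨ y ≠ eps or phi ∧ y ≠ xi; no complement exists.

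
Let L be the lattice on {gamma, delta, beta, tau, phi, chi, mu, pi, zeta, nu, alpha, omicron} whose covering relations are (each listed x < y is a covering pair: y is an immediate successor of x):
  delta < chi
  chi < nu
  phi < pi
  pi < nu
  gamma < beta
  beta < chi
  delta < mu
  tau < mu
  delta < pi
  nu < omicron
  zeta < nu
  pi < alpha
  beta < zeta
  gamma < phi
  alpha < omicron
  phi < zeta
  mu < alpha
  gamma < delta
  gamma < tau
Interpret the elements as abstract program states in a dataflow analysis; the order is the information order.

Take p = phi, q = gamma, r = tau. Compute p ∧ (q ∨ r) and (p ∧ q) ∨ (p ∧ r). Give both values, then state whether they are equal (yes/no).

q ∨ r = tau, so p ∧ (q ∨ r) = phi ∧ tau = gamma.
p ∧ q = gamma and p ∧ r = gamma, so (p ∧ q) ∨ (p ∧ r) = gamma ∨ gamma = gamma.
Equal: yes.

gamma; gamma; yes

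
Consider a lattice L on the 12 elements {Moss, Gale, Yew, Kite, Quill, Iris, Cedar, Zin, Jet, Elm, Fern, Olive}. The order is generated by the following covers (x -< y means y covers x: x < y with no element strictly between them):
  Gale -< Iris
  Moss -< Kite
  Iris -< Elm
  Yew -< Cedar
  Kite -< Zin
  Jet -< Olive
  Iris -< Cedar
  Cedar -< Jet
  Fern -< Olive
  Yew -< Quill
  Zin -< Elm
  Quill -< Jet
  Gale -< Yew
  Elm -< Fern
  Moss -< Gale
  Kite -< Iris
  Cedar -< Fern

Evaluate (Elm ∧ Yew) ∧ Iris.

Elm ∧ Yew = Gale
Gale ∧ Iris = Gale

Gale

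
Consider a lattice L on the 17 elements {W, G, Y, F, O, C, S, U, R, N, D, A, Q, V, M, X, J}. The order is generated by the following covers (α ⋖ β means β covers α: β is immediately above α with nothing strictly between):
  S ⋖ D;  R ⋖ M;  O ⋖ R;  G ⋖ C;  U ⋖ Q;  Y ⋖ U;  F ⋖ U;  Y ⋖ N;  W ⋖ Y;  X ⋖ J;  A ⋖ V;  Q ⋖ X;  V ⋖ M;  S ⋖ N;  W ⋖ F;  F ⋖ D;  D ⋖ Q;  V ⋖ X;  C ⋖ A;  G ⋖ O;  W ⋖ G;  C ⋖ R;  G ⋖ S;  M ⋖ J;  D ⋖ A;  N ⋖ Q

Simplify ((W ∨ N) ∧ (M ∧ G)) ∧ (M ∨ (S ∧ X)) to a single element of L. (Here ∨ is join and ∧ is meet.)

G

W ∨ N = N
M ∧ G = G
N ∧ G = G
S ∧ X = S
M ∨ S = M
G ∧ M = G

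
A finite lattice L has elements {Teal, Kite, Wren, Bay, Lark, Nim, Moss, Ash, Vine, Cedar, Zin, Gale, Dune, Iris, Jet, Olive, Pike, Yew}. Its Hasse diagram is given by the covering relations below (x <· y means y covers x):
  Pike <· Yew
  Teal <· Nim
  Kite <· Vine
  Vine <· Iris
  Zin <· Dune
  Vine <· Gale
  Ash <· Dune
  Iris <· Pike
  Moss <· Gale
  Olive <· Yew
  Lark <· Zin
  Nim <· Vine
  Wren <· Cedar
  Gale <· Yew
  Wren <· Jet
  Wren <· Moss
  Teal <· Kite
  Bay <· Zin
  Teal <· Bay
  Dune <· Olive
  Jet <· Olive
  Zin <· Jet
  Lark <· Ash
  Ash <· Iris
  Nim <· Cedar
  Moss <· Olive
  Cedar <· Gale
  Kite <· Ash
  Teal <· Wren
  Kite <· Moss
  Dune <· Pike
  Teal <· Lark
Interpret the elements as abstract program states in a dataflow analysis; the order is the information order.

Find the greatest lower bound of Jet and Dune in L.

Zin

Common lower bounds of {Jet, Dune}: Bay, Lark, Teal, Zin.
The greatest among these is Zin.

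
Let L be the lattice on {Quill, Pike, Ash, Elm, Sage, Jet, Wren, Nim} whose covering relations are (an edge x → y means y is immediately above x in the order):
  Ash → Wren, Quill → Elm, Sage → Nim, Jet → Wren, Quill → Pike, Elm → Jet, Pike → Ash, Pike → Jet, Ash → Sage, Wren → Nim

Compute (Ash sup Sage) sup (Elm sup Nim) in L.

Nim

Ash ∨ Sage = Sage
Elm ∨ Nim = Nim
Sage ∨ Nim = Nim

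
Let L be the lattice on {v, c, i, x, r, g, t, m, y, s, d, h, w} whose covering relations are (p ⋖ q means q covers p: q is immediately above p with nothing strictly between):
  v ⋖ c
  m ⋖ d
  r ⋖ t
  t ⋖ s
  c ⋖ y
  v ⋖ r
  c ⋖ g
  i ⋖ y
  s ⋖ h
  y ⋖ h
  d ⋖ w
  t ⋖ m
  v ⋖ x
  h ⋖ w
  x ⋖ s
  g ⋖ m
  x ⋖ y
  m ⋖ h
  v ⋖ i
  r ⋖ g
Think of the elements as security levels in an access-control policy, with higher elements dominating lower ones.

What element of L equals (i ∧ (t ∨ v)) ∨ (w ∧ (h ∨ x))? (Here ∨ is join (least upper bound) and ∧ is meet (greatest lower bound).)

h

t ∨ v = t
i ∧ t = v
h ∨ x = h
w ∧ h = h
v ∨ h = h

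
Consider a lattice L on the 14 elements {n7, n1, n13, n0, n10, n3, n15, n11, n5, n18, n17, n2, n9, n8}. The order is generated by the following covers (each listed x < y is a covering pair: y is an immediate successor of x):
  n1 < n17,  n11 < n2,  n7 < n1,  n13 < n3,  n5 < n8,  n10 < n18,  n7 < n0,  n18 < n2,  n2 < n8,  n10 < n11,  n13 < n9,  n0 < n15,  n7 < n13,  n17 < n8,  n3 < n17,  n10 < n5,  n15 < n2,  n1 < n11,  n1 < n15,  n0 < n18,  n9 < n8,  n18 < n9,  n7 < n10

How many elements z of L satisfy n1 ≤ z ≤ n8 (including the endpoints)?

The interval [n1, n8] = {n1, n11, n15, n17, n2, n8}, which has 6 elements.

6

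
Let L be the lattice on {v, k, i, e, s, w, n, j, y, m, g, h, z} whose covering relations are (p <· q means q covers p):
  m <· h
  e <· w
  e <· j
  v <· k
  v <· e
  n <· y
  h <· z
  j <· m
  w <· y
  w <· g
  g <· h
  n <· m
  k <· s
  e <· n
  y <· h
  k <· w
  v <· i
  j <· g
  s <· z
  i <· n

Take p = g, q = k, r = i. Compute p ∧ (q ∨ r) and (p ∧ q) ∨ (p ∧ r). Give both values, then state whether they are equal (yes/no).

w; k; no

q ∨ r = y, so p ∧ (q ∨ r) = g ∧ y = w.
p ∧ q = k and p ∧ r = v, so (p ∧ q) ∨ (p ∧ r) = k ∨ v = k.
Equal: no.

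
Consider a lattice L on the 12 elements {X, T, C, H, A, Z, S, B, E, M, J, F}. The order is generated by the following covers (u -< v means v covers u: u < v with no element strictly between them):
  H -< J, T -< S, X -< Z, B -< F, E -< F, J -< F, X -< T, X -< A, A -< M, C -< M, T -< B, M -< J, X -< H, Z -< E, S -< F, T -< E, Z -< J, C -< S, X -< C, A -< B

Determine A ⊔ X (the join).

Common upper bounds of {A, X}: A, B, F, J, M.
The least among these is A.

A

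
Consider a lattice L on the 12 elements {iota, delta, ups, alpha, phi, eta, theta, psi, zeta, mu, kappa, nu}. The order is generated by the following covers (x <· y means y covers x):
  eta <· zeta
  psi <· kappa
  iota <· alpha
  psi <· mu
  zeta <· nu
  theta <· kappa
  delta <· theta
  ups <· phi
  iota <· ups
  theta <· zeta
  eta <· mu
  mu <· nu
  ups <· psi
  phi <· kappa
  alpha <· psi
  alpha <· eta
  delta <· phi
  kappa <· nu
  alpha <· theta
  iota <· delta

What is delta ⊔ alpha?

theta

Common upper bounds of {delta, alpha}: kappa, nu, theta, zeta.
The least among these is theta.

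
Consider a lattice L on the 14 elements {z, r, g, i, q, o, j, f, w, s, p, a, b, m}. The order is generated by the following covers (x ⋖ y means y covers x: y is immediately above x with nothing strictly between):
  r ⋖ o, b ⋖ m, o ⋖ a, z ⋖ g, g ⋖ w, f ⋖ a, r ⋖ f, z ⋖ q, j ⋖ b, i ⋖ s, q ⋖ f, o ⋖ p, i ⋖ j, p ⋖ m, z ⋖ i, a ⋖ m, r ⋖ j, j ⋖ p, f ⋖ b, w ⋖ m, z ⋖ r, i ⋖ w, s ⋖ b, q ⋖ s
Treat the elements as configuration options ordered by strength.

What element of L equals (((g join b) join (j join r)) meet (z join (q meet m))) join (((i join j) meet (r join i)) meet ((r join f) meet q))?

q

g ∨ b = m
j ∨ r = j
m ∨ j = m
q ∧ m = q
z ∨ q = q
m ∧ q = q
i ∨ j = j
r ∨ i = j
j ∧ j = j
r ∨ f = f
f ∧ q = q
j ∧ q = z
q ∨ z = q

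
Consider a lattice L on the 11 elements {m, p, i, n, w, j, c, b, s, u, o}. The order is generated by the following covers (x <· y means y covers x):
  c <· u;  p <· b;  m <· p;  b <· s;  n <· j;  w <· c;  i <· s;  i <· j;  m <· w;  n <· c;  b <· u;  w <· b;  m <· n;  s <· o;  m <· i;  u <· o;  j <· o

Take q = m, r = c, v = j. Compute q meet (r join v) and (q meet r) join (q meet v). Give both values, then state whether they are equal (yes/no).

r join v = o, so q meet (r join v) = m meet o = m.
q meet r = m and q meet v = m, so (q meet r) join (q meet v) = m join m = m.
Equal: yes.

m; m; yes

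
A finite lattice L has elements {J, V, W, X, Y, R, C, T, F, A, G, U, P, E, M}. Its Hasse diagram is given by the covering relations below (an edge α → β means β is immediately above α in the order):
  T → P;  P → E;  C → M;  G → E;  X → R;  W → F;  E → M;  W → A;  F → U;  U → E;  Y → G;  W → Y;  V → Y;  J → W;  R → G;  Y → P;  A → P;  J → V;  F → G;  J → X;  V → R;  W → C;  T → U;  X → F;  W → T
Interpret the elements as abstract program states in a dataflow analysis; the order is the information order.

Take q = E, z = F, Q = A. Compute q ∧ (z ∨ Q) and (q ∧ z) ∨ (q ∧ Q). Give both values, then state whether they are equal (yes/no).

E; E; yes

z ∨ Q = E, so q ∧ (z ∨ Q) = E ∧ E = E.
q ∧ z = F and q ∧ Q = A, so (q ∧ z) ∨ (q ∧ Q) = F ∨ A = E.
Equal: yes.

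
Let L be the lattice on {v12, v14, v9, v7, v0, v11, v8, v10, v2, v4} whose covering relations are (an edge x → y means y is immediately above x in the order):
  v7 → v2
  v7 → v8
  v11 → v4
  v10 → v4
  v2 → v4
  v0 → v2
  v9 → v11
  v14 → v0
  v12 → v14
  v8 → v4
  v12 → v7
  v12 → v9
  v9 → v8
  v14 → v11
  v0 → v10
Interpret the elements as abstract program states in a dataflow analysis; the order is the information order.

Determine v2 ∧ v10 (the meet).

Common lower bounds of {v2, v10}: v0, v12, v14.
The greatest among these is v0.

v0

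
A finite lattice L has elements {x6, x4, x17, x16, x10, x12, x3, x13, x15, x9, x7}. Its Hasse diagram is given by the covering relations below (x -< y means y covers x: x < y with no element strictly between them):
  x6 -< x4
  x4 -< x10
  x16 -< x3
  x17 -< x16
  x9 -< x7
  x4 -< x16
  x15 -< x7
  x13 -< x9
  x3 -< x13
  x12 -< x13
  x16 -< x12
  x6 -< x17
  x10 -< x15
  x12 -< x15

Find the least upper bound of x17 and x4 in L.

x16

Common upper bounds of {x17, x4}: x12, x13, x15, x16, x3, x7, x9.
The least among these is x16.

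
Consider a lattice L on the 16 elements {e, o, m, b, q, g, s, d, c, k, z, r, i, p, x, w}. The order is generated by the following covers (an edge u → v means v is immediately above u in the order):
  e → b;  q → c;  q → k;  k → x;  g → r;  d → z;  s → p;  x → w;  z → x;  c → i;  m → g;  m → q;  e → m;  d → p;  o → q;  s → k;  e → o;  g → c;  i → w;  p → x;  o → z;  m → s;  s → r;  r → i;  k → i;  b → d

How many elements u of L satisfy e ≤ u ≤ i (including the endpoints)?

The interval [e, i] = {c, e, g, i, k, m, o, q, r, s}, which has 10 elements.

10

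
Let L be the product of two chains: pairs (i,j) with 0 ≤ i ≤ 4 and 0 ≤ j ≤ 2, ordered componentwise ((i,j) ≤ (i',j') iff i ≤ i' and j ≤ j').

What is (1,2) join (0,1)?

(1,2)

In a product of chains, the join is componentwise max, giving (1,2).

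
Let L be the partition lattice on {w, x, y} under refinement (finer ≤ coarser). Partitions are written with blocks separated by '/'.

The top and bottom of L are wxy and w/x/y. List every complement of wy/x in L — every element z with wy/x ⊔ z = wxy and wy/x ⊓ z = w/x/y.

Need z with wy/x ∨ z = wxy and wy/x ∧ z = w/x/y.
Checking each element gives: w/xy, wx/y.

w/xy, wx/y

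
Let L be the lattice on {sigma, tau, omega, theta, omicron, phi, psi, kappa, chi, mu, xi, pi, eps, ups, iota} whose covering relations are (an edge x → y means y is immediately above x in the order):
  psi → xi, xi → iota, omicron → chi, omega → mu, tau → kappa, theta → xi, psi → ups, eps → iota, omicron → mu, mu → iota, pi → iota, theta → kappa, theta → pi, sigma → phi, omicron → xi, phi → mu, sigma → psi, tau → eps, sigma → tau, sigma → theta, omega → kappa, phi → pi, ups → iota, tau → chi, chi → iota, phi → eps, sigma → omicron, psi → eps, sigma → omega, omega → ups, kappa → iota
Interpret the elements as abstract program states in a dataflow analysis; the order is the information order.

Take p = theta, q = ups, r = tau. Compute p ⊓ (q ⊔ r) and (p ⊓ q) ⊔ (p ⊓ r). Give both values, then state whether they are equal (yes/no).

q ⊔ r = iota, so p ⊓ (q ⊔ r) = theta ⊓ iota = theta.
p ⊓ q = sigma and p ⊓ r = sigma, so (p ⊓ q) ⊔ (p ⊓ r) = sigma ⊔ sigma = sigma.
Equal: no.

theta; sigma; no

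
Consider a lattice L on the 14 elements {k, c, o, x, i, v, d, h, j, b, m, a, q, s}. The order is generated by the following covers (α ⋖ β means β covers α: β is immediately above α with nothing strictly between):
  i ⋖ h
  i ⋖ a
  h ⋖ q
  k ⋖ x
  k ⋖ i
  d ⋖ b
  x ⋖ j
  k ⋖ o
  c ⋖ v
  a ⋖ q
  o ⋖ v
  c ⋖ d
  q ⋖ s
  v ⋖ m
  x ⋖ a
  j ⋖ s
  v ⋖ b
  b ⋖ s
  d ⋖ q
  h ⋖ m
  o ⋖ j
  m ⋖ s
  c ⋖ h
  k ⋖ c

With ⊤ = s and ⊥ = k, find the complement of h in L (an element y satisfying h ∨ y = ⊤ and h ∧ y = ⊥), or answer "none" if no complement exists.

j

Need y with h ∨ y = s and h ∧ y = k.
Checking each element gives: j.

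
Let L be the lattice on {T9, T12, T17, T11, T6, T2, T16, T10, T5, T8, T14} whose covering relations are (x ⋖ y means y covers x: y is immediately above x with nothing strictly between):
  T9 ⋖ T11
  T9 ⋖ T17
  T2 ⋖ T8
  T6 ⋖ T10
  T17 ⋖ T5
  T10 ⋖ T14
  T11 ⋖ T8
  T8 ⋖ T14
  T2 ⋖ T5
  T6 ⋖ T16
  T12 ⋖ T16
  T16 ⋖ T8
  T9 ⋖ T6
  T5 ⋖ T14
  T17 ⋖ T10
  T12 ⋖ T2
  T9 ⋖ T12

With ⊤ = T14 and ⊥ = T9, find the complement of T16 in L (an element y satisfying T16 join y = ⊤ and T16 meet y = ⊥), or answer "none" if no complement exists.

Need y with T16 ∨ y = T14 and T16 ∧ y = T9.
Checking each element gives: T17.

T17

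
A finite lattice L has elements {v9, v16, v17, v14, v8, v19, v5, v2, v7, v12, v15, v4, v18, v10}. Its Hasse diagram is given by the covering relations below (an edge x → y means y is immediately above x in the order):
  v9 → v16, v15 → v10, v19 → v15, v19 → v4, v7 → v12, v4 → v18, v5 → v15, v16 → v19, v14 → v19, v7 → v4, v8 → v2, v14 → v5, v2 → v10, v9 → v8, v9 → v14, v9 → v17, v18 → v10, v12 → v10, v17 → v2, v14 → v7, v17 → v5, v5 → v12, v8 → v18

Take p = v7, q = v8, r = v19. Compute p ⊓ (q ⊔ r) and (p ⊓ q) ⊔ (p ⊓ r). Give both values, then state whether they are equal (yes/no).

v7; v14; no

q ⊔ r = v18, so p ⊓ (q ⊔ r) = v7 ⊓ v18 = v7.
p ⊓ q = v9 and p ⊓ r = v14, so (p ⊓ q) ⊔ (p ⊓ r) = v9 ⊔ v14 = v14.
Equal: no.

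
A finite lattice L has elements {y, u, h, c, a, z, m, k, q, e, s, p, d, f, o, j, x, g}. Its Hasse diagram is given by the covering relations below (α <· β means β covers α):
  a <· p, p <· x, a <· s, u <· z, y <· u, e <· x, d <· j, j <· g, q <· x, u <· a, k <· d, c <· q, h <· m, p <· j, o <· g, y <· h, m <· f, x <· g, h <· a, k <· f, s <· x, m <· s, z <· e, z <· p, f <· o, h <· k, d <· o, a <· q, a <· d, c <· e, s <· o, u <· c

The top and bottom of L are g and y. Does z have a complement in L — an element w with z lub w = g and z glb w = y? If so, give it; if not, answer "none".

f

Need w with z ∨ w = g and z ∧ w = y.
Checking each element gives: f.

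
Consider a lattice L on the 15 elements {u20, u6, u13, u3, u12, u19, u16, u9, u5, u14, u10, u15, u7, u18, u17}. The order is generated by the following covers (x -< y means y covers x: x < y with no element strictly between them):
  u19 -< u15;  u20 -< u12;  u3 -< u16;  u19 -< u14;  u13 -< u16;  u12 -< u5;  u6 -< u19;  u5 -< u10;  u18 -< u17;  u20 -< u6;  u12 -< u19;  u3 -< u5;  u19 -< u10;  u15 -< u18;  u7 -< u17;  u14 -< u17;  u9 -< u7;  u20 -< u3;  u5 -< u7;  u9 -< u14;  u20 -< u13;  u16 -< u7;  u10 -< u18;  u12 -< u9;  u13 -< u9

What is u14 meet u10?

u19

Common lower bounds of {u14, u10}: u12, u19, u20, u6.
The greatest among these is u19.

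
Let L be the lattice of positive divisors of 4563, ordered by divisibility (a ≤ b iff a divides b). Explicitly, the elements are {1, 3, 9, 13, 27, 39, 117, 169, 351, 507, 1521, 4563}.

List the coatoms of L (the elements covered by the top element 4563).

The coatoms are exactly the elements covered by 4563: 1521, 351.

1521, 351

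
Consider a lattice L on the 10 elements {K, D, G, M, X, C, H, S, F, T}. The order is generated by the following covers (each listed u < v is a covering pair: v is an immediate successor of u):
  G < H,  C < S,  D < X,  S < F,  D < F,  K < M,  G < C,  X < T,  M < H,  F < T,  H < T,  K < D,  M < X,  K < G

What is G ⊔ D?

Common upper bounds of {G, D}: F, T.
The least among these is F.

F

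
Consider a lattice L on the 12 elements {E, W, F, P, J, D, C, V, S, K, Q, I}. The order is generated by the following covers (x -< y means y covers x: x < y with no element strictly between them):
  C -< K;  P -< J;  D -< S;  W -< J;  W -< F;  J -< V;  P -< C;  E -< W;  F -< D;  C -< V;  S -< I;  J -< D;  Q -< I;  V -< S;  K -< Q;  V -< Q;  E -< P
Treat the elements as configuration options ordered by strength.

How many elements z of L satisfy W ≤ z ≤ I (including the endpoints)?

The interval [W, I] = {D, F, I, J, Q, S, V, W}, which has 8 elements.

8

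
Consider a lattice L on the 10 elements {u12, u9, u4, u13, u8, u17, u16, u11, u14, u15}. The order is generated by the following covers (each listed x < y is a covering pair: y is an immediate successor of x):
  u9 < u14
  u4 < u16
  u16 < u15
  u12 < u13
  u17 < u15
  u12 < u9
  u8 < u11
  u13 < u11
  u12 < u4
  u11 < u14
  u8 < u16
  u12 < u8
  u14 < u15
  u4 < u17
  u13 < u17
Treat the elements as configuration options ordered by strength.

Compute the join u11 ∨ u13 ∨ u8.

Common upper bounds of {u11, u13, u8}: u11, u14, u15.
The least among these is u11.

u11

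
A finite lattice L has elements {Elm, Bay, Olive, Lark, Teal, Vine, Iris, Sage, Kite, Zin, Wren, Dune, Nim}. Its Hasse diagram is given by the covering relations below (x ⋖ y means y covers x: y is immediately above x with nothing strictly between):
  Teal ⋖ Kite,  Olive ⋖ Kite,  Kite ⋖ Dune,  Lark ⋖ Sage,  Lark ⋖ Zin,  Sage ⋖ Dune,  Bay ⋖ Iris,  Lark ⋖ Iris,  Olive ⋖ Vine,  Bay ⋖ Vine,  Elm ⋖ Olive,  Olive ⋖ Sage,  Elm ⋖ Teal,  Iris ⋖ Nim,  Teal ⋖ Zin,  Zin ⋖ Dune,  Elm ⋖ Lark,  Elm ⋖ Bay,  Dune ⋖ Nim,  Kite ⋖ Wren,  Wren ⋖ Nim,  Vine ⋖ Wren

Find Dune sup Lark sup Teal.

Dune

Common upper bounds of {Dune, Lark, Teal}: Dune, Nim.
The least among these is Dune.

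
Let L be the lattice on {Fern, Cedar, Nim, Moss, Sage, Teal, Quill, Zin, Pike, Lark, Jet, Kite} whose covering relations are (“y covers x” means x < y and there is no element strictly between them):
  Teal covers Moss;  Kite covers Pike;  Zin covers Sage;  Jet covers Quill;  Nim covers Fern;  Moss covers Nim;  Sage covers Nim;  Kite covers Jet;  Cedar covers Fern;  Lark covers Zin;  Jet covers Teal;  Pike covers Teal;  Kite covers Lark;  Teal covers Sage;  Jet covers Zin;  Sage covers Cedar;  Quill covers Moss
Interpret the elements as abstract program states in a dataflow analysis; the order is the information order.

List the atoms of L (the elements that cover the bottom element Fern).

The atoms are exactly the elements that cover Fern: Cedar, Nim.

Cedar, Nim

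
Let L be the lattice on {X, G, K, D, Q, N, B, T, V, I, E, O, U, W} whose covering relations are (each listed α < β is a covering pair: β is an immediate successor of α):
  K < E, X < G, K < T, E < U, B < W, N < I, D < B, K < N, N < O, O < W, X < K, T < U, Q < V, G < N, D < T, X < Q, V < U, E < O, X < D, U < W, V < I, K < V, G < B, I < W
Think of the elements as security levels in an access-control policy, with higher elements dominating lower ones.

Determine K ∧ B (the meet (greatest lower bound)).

Common lower bounds of {K, B}: X.
The greatest among these is X.

X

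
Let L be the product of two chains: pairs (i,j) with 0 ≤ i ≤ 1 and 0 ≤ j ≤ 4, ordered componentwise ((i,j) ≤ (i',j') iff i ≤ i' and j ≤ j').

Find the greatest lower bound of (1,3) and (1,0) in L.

(1,0)

In a product of chains, the meet is componentwise min, giving (1,0).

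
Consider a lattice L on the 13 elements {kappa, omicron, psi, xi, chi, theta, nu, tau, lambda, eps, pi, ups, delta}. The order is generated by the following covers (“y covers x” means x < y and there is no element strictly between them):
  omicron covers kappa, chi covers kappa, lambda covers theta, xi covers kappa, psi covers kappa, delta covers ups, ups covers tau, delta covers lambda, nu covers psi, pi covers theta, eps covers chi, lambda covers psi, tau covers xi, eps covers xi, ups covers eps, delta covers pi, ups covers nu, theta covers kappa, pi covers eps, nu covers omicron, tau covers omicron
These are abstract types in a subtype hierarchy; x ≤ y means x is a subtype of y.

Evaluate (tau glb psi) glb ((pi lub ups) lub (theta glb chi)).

kappa

tau ∧ psi = kappa
pi ∨ ups = delta
theta ∧ chi = kappa
delta ∨ kappa = delta
kappa ∧ delta = kappa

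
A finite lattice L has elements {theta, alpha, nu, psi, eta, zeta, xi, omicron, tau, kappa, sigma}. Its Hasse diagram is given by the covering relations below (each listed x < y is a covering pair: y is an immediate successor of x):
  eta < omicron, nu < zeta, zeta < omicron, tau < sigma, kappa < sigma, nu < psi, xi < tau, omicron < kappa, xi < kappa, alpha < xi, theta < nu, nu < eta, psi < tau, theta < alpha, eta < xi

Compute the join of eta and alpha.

xi

Common upper bounds of {eta, alpha}: kappa, sigma, tau, xi.
The least among these is xi.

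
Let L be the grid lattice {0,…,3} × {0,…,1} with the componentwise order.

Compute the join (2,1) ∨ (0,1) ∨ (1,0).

(2,1)

In a product of chains, the join is componentwise max, giving (2,1).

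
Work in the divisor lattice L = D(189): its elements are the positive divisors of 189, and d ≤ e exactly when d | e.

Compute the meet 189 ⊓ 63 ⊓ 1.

In the divisibility order, the meet is the greatest common divisor: gcd(189, 63, 1) = 1.

1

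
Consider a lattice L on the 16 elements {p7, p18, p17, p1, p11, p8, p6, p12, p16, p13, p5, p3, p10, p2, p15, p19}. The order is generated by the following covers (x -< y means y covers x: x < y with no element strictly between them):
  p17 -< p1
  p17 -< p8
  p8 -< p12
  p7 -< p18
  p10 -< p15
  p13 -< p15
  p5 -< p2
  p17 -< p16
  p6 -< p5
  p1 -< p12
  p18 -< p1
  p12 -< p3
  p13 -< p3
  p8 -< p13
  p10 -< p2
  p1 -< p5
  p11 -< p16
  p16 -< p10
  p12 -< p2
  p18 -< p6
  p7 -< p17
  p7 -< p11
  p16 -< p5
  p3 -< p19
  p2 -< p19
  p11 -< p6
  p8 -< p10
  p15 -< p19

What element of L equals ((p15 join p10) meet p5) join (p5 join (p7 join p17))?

p5

p15 ∨ p10 = p15
p15 ∧ p5 = p16
p7 ∨ p17 = p17
p5 ∨ p17 = p5
p16 ∨ p5 = p5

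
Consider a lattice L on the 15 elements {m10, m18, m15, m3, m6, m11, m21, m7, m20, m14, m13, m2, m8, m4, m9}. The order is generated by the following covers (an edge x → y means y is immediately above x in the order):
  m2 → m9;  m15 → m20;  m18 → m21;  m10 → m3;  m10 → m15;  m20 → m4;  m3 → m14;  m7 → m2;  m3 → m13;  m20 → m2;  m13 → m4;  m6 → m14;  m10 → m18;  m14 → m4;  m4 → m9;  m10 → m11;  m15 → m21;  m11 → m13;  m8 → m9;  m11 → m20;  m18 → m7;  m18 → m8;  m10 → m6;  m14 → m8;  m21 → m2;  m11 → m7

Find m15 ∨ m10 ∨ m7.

m2

Common upper bounds of {m15, m10, m7}: m2, m9.
The least among these is m2.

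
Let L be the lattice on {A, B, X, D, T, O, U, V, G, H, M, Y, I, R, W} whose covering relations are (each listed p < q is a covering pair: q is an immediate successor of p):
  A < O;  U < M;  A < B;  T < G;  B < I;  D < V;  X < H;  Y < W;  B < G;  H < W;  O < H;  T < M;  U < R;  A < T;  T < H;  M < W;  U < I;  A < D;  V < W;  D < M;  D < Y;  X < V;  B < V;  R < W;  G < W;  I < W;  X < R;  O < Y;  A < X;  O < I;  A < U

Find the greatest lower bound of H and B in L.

A

Common lower bounds of {H, B}: A.
The greatest among these is A.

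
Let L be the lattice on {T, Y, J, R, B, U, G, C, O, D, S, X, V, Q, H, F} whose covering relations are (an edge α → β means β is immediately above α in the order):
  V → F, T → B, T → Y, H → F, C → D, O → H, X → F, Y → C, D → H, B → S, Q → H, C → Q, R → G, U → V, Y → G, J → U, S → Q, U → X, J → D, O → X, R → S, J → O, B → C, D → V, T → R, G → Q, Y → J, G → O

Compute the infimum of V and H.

Common lower bounds of {V, H}: B, C, D, J, T, Y.
The greatest among these is D.

D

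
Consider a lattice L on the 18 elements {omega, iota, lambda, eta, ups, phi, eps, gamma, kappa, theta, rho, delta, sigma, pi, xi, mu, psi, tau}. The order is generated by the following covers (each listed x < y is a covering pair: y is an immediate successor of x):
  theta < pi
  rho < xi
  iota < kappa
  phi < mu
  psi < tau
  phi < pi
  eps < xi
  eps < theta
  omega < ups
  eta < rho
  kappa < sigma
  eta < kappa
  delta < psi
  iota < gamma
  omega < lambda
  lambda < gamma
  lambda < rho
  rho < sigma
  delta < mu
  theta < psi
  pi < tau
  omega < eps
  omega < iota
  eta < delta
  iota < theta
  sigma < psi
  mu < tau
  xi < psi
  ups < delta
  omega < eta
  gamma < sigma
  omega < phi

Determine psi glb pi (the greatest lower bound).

theta

Common lower bounds of {psi, pi}: eps, iota, omega, theta.
The greatest among these is theta.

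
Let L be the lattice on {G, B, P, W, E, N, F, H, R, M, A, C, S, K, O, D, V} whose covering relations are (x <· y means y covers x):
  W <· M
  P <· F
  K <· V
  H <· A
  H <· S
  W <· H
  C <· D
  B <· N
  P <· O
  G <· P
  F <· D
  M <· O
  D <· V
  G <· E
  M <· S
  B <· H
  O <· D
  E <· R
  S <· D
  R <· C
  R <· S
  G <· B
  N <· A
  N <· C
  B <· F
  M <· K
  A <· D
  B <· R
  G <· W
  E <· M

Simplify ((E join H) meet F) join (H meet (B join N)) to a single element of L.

E ∨ H = S
S ∧ F = B
B ∨ N = N
H ∧ N = B
B ∨ B = B

B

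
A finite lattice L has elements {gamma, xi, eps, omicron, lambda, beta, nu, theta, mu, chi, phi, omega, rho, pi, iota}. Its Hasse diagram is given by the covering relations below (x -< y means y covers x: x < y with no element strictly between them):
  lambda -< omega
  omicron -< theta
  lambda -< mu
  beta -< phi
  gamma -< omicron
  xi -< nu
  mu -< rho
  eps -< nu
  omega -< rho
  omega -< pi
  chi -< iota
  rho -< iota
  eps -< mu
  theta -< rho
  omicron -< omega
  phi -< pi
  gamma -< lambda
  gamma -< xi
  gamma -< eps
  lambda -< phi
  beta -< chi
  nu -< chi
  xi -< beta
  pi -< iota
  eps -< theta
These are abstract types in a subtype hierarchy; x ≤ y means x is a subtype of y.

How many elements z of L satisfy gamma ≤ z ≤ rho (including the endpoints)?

The interval [gamma, rho] = {eps, gamma, lambda, mu, omega, omicron, rho, theta}, which has 8 elements.

8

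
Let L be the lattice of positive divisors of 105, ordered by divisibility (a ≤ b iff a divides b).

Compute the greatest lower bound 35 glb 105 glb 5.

In the divisibility order, the meet is the greatest common divisor: gcd(35, 105, 5) = 5.

5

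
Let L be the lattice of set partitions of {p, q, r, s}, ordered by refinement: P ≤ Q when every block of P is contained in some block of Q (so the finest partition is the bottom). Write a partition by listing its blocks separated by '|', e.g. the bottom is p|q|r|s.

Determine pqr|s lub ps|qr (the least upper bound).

Common upper bounds of {pqr|s, ps|qr}: pqrs.
The least among these is pqrs.

pqrs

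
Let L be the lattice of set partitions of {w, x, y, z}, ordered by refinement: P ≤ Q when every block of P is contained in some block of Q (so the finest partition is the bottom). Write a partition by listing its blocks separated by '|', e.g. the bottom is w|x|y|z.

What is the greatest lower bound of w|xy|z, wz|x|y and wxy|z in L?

w|x|y|z

The meet (common refinement) of w|xy|z, wz|x|y, wxy|z intersects blocks pairwise, giving w|x|y|z.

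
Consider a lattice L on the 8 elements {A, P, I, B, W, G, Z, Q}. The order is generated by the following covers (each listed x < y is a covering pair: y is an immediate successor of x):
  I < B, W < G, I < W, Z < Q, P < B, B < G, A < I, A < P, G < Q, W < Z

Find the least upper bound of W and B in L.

G

Common upper bounds of {W, B}: G, Q.
The least among these is G.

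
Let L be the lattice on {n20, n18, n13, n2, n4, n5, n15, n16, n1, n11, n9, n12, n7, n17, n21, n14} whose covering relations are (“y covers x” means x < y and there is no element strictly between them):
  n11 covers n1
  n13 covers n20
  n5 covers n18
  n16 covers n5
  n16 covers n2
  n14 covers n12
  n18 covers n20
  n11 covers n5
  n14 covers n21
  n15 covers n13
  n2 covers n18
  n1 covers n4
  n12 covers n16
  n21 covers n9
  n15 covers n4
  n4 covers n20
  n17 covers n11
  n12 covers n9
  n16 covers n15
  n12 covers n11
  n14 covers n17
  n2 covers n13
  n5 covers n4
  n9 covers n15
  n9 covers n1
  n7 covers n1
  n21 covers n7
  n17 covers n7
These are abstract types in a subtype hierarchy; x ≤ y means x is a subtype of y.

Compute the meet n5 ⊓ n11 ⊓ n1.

n4

Common lower bounds of {n5, n11, n1}: n20, n4.
The greatest among these is n4.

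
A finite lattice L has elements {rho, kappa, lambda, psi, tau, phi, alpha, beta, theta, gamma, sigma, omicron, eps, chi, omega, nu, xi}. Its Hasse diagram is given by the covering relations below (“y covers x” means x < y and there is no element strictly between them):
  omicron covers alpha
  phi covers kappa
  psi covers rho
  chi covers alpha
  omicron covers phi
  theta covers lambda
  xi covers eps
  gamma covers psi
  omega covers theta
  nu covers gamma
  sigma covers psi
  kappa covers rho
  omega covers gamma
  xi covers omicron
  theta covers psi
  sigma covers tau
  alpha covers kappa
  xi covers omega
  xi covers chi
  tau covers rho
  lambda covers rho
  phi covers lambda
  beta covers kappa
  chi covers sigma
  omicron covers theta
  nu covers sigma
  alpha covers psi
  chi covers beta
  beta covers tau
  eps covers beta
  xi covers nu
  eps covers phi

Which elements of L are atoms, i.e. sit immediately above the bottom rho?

The atoms are exactly the elements that cover rho: kappa, lambda, psi, tau.

kappa, lambda, psi, tau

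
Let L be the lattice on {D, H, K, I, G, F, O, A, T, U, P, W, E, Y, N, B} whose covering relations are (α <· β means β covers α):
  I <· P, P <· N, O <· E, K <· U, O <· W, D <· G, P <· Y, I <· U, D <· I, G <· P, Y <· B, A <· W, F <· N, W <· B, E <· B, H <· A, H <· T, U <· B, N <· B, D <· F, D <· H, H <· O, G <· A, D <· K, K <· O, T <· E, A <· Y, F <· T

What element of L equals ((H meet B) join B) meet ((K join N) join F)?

B

H ∧ B = H
H ∨ B = B
K ∨ N = B
B ∨ F = B
B ∧ B = B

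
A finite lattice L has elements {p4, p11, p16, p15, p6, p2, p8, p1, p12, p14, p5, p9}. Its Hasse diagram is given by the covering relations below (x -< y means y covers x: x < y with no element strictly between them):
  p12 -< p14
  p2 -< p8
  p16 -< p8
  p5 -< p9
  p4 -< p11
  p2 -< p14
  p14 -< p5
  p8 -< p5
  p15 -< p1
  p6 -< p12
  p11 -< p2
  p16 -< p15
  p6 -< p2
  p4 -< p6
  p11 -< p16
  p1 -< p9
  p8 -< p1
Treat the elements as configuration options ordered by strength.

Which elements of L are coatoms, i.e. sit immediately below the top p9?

The coatoms are exactly the elements covered by p9: p1, p5.

p1, p5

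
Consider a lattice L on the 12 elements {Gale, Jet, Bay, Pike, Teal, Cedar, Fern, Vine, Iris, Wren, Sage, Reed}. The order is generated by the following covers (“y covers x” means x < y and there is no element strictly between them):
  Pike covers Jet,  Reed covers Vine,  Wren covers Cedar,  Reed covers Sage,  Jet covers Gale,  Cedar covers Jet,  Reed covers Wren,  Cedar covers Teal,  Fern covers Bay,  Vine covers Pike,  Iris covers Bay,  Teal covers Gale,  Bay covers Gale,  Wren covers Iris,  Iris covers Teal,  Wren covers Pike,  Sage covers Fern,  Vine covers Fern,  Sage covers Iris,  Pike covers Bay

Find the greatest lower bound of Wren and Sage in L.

Iris

Common lower bounds of {Wren, Sage}: Bay, Gale, Iris, Teal.
The greatest among these is Iris.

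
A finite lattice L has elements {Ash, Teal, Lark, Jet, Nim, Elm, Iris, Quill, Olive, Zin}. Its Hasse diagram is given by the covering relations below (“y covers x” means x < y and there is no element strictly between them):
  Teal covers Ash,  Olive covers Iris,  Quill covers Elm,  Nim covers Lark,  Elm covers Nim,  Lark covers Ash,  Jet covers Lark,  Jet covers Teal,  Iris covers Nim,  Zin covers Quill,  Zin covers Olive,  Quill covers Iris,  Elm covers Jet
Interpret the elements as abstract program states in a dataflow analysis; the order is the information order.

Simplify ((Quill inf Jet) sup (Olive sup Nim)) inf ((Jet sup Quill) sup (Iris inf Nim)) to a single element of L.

Quill ∧ Jet = Jet
Olive ∨ Nim = Olive
Jet ∨ Olive = Zin
Jet ∨ Quill = Quill
Iris ∧ Nim = Nim
Quill ∨ Nim = Quill
Zin ∧ Quill = Quill

Quill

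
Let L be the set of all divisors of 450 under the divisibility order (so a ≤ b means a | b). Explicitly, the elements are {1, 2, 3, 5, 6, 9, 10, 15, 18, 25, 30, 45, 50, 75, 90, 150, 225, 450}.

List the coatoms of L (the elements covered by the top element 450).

The coatoms are exactly the elements covered by 450: 150, 225, 90.

150, 225, 90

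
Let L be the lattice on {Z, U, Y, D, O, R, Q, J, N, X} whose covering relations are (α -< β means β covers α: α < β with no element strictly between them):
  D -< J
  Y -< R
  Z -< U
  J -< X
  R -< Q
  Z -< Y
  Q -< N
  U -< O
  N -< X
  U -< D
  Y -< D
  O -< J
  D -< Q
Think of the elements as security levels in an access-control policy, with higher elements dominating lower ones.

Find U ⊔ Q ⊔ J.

X

Common upper bounds of {U, Q, J}: X.
The least among these is X.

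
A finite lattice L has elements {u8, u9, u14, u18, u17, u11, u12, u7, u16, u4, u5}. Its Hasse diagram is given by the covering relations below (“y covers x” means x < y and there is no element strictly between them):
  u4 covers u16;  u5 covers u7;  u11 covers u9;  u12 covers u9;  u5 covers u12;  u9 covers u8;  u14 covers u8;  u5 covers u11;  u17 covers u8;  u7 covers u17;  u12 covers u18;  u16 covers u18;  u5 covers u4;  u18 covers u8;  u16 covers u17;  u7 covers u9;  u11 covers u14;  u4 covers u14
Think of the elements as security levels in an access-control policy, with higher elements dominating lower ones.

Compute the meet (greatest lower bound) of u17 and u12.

Common lower bounds of {u17, u12}: u8.
The greatest among these is u8.

u8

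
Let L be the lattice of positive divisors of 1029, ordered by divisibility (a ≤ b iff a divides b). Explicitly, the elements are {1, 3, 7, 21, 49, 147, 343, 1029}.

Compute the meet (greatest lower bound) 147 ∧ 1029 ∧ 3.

In the divisibility order, the meet is the greatest common divisor: gcd(147, 1029, 3) = 3.

3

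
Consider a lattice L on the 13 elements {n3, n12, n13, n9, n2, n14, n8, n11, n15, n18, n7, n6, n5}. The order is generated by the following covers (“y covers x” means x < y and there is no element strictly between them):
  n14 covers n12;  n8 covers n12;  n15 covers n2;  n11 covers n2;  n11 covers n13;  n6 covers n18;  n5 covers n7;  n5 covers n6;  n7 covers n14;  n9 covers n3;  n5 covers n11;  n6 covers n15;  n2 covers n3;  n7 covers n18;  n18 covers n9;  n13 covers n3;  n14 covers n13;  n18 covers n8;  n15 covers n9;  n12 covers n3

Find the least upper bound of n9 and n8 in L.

Common upper bounds of {n9, n8}: n18, n5, n6, n7.
The least among these is n18.

n18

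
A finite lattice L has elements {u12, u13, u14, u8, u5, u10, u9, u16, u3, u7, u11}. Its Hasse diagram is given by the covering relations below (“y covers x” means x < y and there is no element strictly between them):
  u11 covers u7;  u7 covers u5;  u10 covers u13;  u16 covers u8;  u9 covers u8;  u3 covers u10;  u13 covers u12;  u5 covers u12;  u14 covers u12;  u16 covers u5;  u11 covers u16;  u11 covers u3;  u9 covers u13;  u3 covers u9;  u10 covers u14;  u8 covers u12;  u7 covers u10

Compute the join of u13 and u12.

Common upper bounds of {u13, u12}: u10, u11, u13, u3, u7, u9.
The least among these is u13.

u13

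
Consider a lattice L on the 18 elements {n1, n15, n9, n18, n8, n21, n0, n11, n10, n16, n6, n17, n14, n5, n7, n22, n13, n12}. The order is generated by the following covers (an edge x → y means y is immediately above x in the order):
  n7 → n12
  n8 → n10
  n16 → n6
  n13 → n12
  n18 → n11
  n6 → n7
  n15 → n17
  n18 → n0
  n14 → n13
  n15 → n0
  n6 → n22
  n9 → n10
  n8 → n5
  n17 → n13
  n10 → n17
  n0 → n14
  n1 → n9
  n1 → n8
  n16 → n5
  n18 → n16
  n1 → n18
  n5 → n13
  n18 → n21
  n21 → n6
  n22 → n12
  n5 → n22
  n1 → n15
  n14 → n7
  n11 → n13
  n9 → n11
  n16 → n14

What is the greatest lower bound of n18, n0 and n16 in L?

n18

Common lower bounds of {n18, n0, n16}: n1, n18.
The greatest among these is n18.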